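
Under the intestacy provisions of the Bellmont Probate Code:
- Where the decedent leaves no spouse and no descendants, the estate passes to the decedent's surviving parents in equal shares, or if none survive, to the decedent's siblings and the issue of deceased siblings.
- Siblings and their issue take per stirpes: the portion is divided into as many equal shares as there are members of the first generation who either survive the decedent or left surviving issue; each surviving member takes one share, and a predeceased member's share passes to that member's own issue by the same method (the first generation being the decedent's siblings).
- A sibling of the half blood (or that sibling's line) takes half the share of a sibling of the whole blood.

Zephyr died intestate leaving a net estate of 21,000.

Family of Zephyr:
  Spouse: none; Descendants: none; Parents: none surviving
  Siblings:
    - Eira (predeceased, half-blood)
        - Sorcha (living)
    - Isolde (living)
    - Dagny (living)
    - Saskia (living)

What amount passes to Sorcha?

The entire 21,000 passes to the siblings and their issue.
Counting each half-blood sibling's line as half a unit, there are 7/2 units in 21,000, so one unit is 6,000. Whole-blood lines (Isolde, Dagny, and Saskia) take 6,000 each; half-blood lines (Eira) take 3,000 each.
Eira's share (3,000) passes entirely to Sorcha.

Sorcha receives 3,000.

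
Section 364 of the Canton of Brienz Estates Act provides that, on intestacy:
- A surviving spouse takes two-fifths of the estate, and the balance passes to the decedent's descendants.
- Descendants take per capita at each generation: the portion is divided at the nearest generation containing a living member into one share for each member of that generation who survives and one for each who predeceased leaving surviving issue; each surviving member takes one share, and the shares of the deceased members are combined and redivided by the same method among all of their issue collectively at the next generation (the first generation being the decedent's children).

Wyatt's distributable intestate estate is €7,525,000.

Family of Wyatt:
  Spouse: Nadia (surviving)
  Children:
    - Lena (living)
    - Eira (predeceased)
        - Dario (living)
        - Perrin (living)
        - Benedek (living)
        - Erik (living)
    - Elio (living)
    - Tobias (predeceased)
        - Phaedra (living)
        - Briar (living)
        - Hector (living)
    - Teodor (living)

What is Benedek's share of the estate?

Benedek receives €258,000.

Nadia takes two-fifths of €7,525,000 = €3,010,000. The remaining €4,515,000 passes to the descendants.
The descendants' portion (€4,515,000) is divided at the children's generation into 5 shares of €903,000. Lena, Elio, and Teodor each take €903,000. The 2 shares of the deceased (Eira and Tobias) are combined into a pool of €1,806,000.
That pool (€1,806,000) is divided at the grandchildren's generation equally among Dario, Perrin, Benedek, Erik, Phaedra, Briar, and Hector: €258,000 each.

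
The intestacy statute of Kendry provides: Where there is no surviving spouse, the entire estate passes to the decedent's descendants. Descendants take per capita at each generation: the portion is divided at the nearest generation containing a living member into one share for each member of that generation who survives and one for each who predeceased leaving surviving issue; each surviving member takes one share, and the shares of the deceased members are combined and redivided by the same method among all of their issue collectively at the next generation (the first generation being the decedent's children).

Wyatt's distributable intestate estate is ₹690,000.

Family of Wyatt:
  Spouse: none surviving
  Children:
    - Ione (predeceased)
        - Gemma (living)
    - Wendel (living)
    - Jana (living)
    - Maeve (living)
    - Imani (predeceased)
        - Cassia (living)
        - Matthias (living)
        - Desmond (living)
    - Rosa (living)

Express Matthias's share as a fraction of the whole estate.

Matthias receives 1/12 of the estate.

The entire ₹690,000 passes to the descendants.
That amount (₹690,000) is divided at the children's generation into 6 shares of ₹115,000. Wendel, Jana, Maeve, and Rosa each take ₹115,000. The 2 shares of the deceased (Ione and Imani) are combined into a pool of ₹230,000.
That pool (₹230,000) is divided at the grandchildren's generation equally among Gemma, Cassia, Matthias, and Desmond: ₹57,500 each.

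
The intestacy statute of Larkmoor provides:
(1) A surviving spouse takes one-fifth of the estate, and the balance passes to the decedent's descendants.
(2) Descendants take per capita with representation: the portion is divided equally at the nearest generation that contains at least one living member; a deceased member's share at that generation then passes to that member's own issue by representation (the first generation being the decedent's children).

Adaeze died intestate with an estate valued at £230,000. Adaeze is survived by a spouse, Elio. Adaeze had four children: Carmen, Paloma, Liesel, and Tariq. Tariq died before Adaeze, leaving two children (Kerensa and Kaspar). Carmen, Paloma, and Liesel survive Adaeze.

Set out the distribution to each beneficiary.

Elio takes one-fifth of £230,000 = £46,000. The remaining £184,000 passes to the descendants.
The descendants' portion (£184,000) is divided into 4 shares of £46,000: Carmen, Paloma, and Liesel each take £46,000; Tariq's £46,000 share passes to Tariq's issue.
Tariq's share (£46,000) is divided into 2 shares of £23,000: Kerensa and Kaspar each take £23,000.

Elio: £46,000; Carmen: £46,000; Paloma: £46,000; Liesel: £46,000; Kerensa: £23,000; Kaspar: £23,000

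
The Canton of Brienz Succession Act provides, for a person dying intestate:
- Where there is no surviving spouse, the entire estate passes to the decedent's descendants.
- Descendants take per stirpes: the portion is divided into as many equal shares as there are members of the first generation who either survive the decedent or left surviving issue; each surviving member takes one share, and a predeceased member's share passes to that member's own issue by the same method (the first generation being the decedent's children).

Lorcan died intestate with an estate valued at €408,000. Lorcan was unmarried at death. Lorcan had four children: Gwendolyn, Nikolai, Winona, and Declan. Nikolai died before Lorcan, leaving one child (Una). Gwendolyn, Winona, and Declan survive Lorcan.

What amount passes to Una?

The entire €408,000 passes to the descendants.
That amount (€408,000) is divided into 4 shares of €102,000: Gwendolyn, Winona, and Declan each take €102,000; Nikolai's €102,000 share passes to Nikolai's issue.
Nikolai's share (€102,000) passes entirely to Una.

Una receives €102,000.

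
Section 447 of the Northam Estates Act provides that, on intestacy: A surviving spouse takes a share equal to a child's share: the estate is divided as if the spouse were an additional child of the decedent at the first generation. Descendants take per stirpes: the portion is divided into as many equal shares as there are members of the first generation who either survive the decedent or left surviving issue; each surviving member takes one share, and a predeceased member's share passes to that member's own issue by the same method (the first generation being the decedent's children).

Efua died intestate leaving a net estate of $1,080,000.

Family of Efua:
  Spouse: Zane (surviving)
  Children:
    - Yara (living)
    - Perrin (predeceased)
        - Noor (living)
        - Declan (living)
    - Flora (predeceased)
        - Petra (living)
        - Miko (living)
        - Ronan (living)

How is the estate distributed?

Zane: $270,000; Yara: $270,000; Noor: $135,000; Declan: $135,000; Petra: $90,000; Miko: $90,000; Ronan: $90,000

The spouse counts as an additional share at the children's level, so there are 4 primary shares of $270,000. Zane takes one such share ($270,000).
The children's combined portion ($810,000) is divided into 3 shares of $270,000: Yara takes $270,000; Perrin's $270,000 share passes to Perrin's issue; Flora's $270,000 share passes to Flora's issue.
Perrin's share ($270,000) is divided into 2 shares of $135,000: Noor and Declan each take $135,000.
Flora's share ($270,000) is divided into 3 shares of $90,000: Petra, Miko, and Ronan each take $90,000.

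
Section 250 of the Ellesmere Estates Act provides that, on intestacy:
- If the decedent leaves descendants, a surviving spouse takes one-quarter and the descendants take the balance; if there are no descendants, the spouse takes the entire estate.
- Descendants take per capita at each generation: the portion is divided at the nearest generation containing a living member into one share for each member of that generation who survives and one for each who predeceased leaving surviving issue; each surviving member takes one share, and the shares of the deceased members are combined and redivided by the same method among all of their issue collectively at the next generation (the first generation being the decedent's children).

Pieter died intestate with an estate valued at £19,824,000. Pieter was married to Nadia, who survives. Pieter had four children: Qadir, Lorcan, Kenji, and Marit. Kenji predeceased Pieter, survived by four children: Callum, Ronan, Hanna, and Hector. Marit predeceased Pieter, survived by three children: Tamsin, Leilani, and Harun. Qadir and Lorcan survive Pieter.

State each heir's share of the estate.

Nadia takes one-quarter of £19,824,000 = £4,956,000. The remaining £14,868,000 passes to the descendants.
The descendants' portion (£14,868,000) is divided at the children's generation into 4 shares of £3,717,000. Qadir and Lorcan each take £3,717,000. The 2 shares of the deceased (Kenji and Marit) are combined into a pool of £7,434,000.
That pool (£7,434,000) is divided at the grandchildren's generation equally among Callum, Ronan, Hanna, Hector, Tamsin, Leilani, and Harun: £1,062,000 each.

Nadia: £4,956,000; Qadir: £3,717,000; Lorcan: £3,717,000; Callum: £1,062,000; Ronan: £1,062,000; Hanna: £1,062,000; Hector: £1,062,000; Tamsin: £1,062,000; Leilani: £1,062,000; Harun: £1,062,000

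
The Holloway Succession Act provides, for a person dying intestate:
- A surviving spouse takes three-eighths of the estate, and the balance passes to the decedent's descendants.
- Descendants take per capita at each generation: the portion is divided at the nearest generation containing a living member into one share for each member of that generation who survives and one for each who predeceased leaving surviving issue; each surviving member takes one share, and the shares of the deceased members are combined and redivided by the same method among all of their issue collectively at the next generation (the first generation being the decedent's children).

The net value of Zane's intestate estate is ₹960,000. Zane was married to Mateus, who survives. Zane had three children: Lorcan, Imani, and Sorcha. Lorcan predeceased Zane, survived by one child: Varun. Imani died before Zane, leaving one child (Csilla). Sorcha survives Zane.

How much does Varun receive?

Varun receives ₹200,000.

Mateus takes three-eighths of ₹960,000 = ₹360,000. The remaining ₹600,000 passes to the descendants.
The descendants' portion (₹600,000) is divided at the children's generation into 3 shares of ₹200,000. Sorcha takes ₹200,000. The 2 shares of the deceased (Lorcan and Imani) are combined into a pool of ₹400,000.
That pool (₹400,000) is divided at the grandchildren's generation equally among Varun and Csilla: ₹200,000 each.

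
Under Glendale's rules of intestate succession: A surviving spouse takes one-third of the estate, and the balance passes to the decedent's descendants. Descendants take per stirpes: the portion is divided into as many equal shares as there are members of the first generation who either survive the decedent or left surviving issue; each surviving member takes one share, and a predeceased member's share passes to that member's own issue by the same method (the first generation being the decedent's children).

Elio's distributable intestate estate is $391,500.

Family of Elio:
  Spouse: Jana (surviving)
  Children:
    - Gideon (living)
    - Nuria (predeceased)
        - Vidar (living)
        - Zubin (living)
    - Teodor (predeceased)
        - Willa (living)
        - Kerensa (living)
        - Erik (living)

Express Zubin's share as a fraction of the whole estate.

Jana takes one-third of $391,500 = $130,500. The remaining $261,000 passes to the descendants.
The descendants' portion ($261,000) is divided into 3 shares of $87,000: Gideon takes $87,000; Nuria's $87,000 share passes to Nuria's issue; Teodor's $87,000 share passes to Teodor's issue.
Nuria's share ($87,000) is divided into 2 shares of $43,500: Vidar and Zubin each take $43,500.
Teodor's share ($87,000) is divided into 3 shares of $29,000: Willa, Kerensa, and Erik each take $29,000.

Zubin receives 1/9 of the estate.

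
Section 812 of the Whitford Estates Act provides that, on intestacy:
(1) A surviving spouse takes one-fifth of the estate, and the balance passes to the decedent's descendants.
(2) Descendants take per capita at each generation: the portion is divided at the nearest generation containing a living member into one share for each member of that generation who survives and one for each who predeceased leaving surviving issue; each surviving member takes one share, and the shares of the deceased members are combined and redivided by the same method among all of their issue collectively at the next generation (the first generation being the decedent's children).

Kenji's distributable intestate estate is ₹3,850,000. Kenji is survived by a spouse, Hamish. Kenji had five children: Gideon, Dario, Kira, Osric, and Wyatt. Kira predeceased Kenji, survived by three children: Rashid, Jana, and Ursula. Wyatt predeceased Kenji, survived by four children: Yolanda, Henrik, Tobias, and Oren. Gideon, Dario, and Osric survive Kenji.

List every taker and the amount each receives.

Hamish: ₹770,000; Gideon: ₹616,000; Dario: ₹616,000; Rashid: ₹176,000; Jana: ₹176,000; Ursula: ₹176,000; Osric: ₹616,000; Yolanda: ₹176,000; Henrik: ₹176,000; Tobias: ₹176,000; Oren: ₹176,000

Hamish takes one-fifth of ₹3,850,000 = ₹770,000. The remaining ₹3,080,000 passes to the descendants.
The descendants' portion (₹3,080,000) is divided at the children's generation into 5 shares of ₹616,000. Gideon, Dario, and Osric each take ₹616,000. The 2 shares of the deceased (Kira and Wyatt) are combined into a pool of ₹1,232,000.
That pool (₹1,232,000) is divided at the grandchildren's generation equally among Rashid, Jana, Ursula, Yolanda, Henrik, Tobias, and Oren: ₹176,000 each.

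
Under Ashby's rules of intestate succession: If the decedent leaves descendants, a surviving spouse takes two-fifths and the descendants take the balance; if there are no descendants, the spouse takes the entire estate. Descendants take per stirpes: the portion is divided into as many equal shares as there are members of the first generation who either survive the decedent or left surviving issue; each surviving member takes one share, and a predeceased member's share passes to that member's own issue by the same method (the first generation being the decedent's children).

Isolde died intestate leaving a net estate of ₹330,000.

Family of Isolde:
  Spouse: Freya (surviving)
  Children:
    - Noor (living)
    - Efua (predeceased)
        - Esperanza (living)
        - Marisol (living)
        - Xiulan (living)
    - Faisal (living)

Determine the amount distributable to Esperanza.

Freya takes two-fifths of ₹330,000 = ₹132,000. The remaining ₹198,000 passes to the descendants.
The descendants' portion (₹198,000) is divided into 3 shares of ₹66,000: Noor and Faisal each take ₹66,000; Efua's ₹66,000 share passes to Efua's issue.
Efua's share (₹66,000) is divided into 3 shares of ₹22,000: Esperanza, Marisol, and Xiulan each take ₹22,000.

Esperanza receives ₹22,000.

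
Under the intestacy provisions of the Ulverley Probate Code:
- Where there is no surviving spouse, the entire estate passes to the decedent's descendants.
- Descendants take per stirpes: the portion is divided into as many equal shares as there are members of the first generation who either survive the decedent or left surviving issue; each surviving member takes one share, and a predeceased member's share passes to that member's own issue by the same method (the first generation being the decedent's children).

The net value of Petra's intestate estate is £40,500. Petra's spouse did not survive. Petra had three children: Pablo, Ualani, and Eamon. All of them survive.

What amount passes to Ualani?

Ualani receives £13,500.

The entire £40,500 passes to the descendants.
That amount (£40,500) is divided into 3 shares of £13,500: Pablo, Ualani, and Eamon each take £13,500.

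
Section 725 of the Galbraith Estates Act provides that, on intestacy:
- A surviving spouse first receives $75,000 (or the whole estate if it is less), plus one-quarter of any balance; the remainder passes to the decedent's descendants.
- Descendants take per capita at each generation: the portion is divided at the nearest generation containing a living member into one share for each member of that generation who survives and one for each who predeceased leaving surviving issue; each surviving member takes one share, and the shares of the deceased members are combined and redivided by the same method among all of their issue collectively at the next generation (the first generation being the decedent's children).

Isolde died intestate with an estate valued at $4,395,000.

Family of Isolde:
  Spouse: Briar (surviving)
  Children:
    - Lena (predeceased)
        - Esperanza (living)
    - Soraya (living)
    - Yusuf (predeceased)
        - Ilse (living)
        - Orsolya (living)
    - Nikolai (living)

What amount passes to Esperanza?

Esperanza receives $540,000.

Briar first takes $75,000, leaving a balance of $4,320,000. Briar then takes one-quarter of the balance ($1,080,000), for a total of $1,155,000. The remaining $3,240,000 passes to the descendants.
The descendants' portion ($3,240,000) is divided at the children's generation into 4 shares of $810,000. Soraya and Nikolai each take $810,000. The 2 shares of the deceased (Lena and Yusuf) are combined into a pool of $1,620,000.
That pool ($1,620,000) is divided at the grandchildren's generation equally among Esperanza, Ilse, and Orsolya: $540,000 each.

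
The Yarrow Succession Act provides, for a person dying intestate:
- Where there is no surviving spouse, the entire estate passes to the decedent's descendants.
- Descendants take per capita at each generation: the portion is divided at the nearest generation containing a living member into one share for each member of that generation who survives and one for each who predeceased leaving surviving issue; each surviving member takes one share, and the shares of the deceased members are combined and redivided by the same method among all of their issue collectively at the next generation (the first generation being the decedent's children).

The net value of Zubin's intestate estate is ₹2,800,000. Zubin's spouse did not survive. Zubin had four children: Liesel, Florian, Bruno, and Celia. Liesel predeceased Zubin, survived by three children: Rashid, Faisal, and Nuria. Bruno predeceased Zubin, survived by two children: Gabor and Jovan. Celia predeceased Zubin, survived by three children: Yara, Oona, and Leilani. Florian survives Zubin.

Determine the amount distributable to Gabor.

Gabor receives ₹262,500.

The entire ₹2,800,000 passes to the descendants.
That amount (₹2,800,000) is divided at the children's generation into 4 shares of ₹700,000. Florian takes ₹700,000. The 3 shares of the deceased (Liesel, Bruno, and Celia) are combined into a pool of ₹2,100,000.
That pool (₹2,100,000) is divided at the grandchildren's generation equally among Rashid, Faisal, Nuria, Gabor, Jovan, Yara, Oona, and Leilani: ₹262,500 each.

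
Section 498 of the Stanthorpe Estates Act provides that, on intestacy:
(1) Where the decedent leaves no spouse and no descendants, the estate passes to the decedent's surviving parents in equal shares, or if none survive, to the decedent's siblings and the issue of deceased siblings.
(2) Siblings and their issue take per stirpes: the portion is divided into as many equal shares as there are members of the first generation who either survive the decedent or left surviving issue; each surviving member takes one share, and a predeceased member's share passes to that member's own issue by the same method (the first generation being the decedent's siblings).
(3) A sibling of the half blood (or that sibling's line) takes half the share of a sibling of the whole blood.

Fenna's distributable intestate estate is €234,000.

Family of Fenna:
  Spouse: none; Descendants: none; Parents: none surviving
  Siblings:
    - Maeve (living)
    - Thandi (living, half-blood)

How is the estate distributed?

The entire €234,000 passes to the siblings and their issue.
Counting each half-blood sibling's line as half a unit, there are 3/2 units in €234,000, so one unit is €156,000. Whole-blood lines (Maeve) take €156,000 each; half-blood lines (Thandi) take €78,000 each.

Maeve: €156,000; Thandi: €78,000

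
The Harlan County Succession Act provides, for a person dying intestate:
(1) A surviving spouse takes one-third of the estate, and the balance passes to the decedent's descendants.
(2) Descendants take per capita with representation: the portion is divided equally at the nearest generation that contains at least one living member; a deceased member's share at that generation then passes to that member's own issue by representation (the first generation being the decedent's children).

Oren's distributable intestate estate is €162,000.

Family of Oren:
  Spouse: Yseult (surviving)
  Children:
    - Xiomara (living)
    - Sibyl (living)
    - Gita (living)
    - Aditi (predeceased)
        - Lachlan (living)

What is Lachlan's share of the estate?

Yseult takes one-third of €162,000 = €54,000. The remaining €108,000 passes to the descendants.
The descendants' portion (€108,000) is divided into 4 shares of €27,000: Xiomara, Sibyl, and Gita each take €27,000; Aditi's €27,000 share passes to Aditi's issue.
Aditi's share (€27,000) passes entirely to Lachlan.

Lachlan receives €27,000.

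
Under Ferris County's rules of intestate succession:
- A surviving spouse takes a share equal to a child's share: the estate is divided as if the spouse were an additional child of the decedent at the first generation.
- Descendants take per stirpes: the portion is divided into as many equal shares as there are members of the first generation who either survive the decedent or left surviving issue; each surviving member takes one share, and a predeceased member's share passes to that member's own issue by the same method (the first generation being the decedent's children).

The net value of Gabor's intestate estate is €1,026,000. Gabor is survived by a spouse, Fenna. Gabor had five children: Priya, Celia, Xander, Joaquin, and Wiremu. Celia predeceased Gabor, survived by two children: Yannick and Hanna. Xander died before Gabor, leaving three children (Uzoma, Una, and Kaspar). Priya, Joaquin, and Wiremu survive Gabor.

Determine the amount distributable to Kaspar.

The spouse counts as an additional share at the children's level, so there are 6 primary shares of €171,000. Fenna takes one such share (€171,000).
The children's combined portion (€855,000) is divided into 5 shares of €171,000: Priya, Joaquin, and Wiremu each take €171,000; Celia's €171,000 share passes to Celia's issue; Xander's €171,000 share passes to Xander's issue.
Celia's share (€171,000) is divided into 2 shares of €85,500: Yannick and Hanna each take €85,500.
Xander's share (€171,000) is divided into 3 shares of €57,000: Uzoma, Una, and Kaspar each take €57,000.

Kaspar receives €57,000.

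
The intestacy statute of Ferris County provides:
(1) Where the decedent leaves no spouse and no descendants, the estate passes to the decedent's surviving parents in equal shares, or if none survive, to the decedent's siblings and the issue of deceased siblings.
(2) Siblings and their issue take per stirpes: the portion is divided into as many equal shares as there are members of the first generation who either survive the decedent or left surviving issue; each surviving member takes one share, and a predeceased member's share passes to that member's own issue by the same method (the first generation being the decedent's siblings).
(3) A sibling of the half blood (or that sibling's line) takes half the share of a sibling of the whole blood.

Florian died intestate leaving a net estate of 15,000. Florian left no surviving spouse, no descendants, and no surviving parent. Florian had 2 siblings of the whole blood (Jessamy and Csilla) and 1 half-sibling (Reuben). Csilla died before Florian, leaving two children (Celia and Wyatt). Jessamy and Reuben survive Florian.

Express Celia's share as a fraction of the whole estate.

Celia receives 1/5 of the estate.

The entire 15,000 passes to the siblings and their issue.
Counting each half-blood sibling's line as half a unit, there are 5/2 units in 15,000, so one unit is 6,000. Whole-blood lines (Jessamy and Csilla) take 6,000 each; half-blood lines (Reuben) take 3,000 each.
Csilla's share (6,000) is divided into 2 shares of 3,000: Celia and Wyatt each take 3,000.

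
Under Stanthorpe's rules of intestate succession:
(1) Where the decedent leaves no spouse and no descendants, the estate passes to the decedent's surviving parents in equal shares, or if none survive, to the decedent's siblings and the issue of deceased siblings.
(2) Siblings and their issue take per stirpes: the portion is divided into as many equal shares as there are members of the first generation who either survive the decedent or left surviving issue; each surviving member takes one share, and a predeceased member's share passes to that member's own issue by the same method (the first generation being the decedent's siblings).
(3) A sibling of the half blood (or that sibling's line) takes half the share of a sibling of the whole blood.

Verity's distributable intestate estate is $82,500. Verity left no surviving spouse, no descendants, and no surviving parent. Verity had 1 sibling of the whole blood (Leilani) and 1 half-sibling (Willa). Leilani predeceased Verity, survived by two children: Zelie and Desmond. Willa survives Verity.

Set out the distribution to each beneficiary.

Zelie: $27,500; Desmond: $27,500; Willa: $27,500

The entire $82,500 passes to the siblings and their issue.
Counting each half-blood sibling's line as half a unit, there are 3/2 units in $82,500, so one unit is $55,000. Whole-blood lines (Leilani) take $55,000 each; half-blood lines (Willa) take $27,500 each.
Leilani's share ($55,000) is divided into 2 shares of $27,500: Zelie and Desmond each take $27,500.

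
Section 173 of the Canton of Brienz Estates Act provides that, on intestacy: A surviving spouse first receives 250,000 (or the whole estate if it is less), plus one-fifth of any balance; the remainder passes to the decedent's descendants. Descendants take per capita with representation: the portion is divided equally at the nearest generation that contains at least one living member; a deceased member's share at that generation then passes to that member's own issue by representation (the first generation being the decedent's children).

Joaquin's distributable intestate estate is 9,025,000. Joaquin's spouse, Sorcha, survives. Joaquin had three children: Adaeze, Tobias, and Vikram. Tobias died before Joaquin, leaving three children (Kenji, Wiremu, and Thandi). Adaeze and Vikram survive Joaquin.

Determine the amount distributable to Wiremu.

Wiremu receives 780,000.

Sorcha first takes 250,000, leaving a balance of 8,775,000. Sorcha then takes one-fifth of the balance (1,755,000), for a total of 2,005,000. The remaining 7,020,000 passes to the descendants.
The descendants' portion (7,020,000) is divided into 3 shares of 2,340,000: Adaeze and Vikram each take 2,340,000; Tobias's 2,340,000 share passes to Tobias's issue.
Tobias's share (2,340,000) is divided into 3 shares of 780,000: Kenji, Wiremu, and Thandi each take 780,000.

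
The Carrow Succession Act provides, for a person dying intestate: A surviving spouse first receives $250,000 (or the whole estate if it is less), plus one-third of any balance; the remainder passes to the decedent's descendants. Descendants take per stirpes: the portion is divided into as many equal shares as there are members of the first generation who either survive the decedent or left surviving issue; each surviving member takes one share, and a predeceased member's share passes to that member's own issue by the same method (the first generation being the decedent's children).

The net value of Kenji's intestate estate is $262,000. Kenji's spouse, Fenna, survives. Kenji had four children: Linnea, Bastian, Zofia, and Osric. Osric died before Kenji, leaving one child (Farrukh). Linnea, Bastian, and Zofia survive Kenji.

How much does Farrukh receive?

Fenna first takes $250,000, leaving a balance of $12,000. Fenna then takes one-third of the balance ($4,000), for a total of $254,000. The remaining $8,000 passes to the descendants.
The descendants' portion ($8,000) is divided into 4 shares of $2,000: Linnea, Bastian, and Zofia each take $2,000; Osric's $2,000 share passes to Osric's issue.
Osric's share ($2,000) passes entirely to Farrukh.

Farrukh receives $2,000.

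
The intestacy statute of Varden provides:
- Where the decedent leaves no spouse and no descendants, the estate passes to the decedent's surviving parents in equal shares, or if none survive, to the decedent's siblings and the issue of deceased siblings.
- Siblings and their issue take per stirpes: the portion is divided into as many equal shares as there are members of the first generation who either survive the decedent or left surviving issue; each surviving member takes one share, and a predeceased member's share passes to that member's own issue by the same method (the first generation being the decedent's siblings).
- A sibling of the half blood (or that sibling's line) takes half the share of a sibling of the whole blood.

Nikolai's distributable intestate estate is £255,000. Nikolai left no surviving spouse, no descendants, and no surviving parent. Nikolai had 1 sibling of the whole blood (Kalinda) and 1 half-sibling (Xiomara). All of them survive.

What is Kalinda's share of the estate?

The entire £255,000 passes to the siblings and their issue.
Counting each half-blood sibling's line as half a unit, there are 3/2 units in £255,000, so one unit is £170,000. Whole-blood lines (Kalinda) take £170,000 each; half-blood lines (Xiomara) take £85,000 each.

Kalinda receives £170,000.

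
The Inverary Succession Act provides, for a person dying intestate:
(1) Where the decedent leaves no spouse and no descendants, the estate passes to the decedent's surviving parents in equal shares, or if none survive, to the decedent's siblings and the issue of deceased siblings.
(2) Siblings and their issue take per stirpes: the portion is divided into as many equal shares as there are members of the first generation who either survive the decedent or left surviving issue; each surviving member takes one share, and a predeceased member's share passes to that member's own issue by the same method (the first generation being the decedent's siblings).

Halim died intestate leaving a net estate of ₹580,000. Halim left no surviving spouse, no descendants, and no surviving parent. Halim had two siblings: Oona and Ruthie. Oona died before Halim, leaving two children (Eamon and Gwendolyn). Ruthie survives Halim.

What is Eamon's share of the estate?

The entire ₹580,000 passes to the siblings and their issue.
That amount (₹580,000) is divided into 2 shares of ₹290,000: Ruthie takes ₹290,000; Oona's ₹290,000 share passes to Oona's issue.
Oona's share (₹290,000) is divided into 2 shares of ₹145,000: Eamon and Gwendolyn each take ₹145,000.

Eamon receives ₹145,000.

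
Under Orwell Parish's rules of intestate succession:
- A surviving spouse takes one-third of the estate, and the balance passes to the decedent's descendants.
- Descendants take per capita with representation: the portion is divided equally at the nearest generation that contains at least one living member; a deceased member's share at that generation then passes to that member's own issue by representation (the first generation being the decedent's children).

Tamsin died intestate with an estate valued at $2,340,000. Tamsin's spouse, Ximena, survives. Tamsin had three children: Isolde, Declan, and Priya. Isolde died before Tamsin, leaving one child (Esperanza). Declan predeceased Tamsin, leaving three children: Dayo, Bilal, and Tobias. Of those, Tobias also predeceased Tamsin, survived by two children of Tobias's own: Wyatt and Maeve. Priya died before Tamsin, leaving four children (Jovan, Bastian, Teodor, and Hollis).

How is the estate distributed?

Ximena: $780,000; Esperanza: $195,000; Dayo: $195,000; Bilal: $195,000; Wyatt: $97,500; Maeve: $97,500; Jovan: $195,000; Bastian: $195,000; Teodor: $195,000; Hollis: $195,000

Ximena takes one-third of $2,340,000 = $780,000. The remaining $1,560,000 passes to the descendants.
No child survives, so the initial division is made at the grandchildren's generation.
The descendants' portion ($1,560,000) is divided into 8 shares of $195,000: Esperanza, Dayo, Bilal, Jovan, Bastian, Teodor, and Hollis each take $195,000; Tobias's $195,000 share passes to Tobias's issue.
Tobias's share ($195,000) is divided into 2 shares of $97,500: Wyatt and Maeve each take $97,500.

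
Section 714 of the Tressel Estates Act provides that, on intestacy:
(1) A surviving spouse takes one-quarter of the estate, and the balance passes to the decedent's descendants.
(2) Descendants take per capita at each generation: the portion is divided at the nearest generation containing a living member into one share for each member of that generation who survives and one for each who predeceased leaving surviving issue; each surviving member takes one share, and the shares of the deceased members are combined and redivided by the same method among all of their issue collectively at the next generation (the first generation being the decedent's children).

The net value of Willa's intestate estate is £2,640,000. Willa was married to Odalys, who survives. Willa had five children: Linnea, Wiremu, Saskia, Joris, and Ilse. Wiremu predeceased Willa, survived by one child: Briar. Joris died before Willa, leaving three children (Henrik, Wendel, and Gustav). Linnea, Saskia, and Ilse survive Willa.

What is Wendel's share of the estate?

Odalys takes one-quarter of £2,640,000 = £660,000. The remaining £1,980,000 passes to the descendants.
The descendants' portion (£1,980,000) is divided at the children's generation into 5 shares of £396,000. Linnea, Saskia, and Ilse each take £396,000. The 2 shares of the deceased (Wiremu and Joris) are combined into a pool of £792,000.
That pool (£792,000) is divided at the grandchildren's generation equally among Briar, Henrik, Wendel, and Gustav: £198,000 each.

Wendel receives £198,000.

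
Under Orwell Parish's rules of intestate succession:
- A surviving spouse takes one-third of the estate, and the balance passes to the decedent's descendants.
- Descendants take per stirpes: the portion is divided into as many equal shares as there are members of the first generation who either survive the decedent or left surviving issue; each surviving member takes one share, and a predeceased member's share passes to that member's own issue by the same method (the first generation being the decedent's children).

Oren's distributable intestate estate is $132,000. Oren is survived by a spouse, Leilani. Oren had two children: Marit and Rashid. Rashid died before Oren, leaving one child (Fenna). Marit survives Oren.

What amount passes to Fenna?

Fenna receives $44,000.

Leilani takes one-third of $132,000 = $44,000. The remaining $88,000 passes to the descendants.
The descendants' portion ($88,000) is divided into 2 shares of $44,000: Marit takes $44,000; Rashid's $44,000 share passes to Rashid's issue.
Rashid's share ($44,000) passes entirely to Fenna.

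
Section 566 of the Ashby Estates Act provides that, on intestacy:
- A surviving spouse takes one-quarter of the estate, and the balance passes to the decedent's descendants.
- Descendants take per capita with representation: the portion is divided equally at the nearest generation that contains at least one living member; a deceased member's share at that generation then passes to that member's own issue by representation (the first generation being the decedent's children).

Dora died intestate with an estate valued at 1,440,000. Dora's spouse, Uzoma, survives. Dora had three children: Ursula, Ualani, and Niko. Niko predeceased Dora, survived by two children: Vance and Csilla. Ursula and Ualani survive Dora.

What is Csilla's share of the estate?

Uzoma takes one-quarter of 1,440,000 = 360,000. The remaining 1,080,000 passes to the descendants.
The descendants' portion (1,080,000) is divided into 3 shares of 360,000: Ursula and Ualani each take 360,000; Niko's 360,000 share passes to Niko's issue.
Niko's share (360,000) is divided into 2 shares of 180,000: Vance and Csilla each take 180,000.

Csilla receives 180,000.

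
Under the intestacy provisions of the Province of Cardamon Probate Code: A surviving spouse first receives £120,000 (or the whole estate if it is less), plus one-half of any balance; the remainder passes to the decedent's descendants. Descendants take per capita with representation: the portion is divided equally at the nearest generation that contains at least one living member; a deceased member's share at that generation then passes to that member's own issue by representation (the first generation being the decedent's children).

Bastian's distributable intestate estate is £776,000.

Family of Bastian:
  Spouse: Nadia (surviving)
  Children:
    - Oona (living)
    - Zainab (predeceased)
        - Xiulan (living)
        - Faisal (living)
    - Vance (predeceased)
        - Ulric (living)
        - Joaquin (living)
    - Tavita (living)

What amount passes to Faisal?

Nadia first takes £120,000, leaving a balance of £656,000. Nadia then takes one-half of the balance (£328,000), for a total of £448,000. The remaining £328,000 passes to the descendants.
The descendants' portion (£328,000) is divided into 4 shares of £82,000: Oona and Tavita each take £82,000; Zainab's £82,000 share passes to Zainab's issue; Vance's £82,000 share passes to Vance's issue.
Zainab's share (£82,000) is divided into 2 shares of £41,000: Xiulan and Faisal each take £41,000.
Vance's share (£82,000) is divided into 2 shares of £41,000: Ulric and Joaquin each take £41,000.

Faisal receives £41,000.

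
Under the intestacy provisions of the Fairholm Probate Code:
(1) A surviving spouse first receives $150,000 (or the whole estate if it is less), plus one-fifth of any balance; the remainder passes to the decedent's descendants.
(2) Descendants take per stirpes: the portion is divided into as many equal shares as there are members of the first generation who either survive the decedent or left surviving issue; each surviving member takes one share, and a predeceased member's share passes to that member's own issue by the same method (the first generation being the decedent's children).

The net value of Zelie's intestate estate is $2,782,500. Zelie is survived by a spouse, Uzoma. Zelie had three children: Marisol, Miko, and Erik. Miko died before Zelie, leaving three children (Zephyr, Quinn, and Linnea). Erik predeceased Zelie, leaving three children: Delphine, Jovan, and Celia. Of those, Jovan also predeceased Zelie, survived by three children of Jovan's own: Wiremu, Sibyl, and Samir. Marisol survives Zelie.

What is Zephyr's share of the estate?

Uzoma first takes $150,000, leaving a balance of $2,632,500. Uzoma then takes one-fifth of the balance ($526,500), for a total of $676,500. The remaining $2,106,000 passes to the descendants.
The descendants' portion ($2,106,000) is divided into 3 shares of $702,000: Marisol takes $702,000; Miko's $702,000 share passes to Miko's issue; Erik's $702,000 share passes to Erik's issue.
Miko's share ($702,000) is divided into 3 shares of $234,000: Zephyr, Quinn, and Linnea each take $234,000.
Erik's share ($702,000) is divided into 3 shares of $234,000: Delphine and Celia each take $234,000; Jovan's $234,000 share passes to Jovan's issue.
Jovan's share ($234,000) is divided into 3 shares of $78,000: Wiremu, Sibyl, and Samir each take $78,000.

Zephyr receives $234,000.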